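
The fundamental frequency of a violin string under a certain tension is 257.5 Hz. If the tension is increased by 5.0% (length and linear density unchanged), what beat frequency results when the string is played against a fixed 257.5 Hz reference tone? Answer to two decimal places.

For a string, f ∝ √T, so the new frequency is 257.5·√1.050 = 263.8590 Hz.
f_beat = |263.8590 − 257.5| = 6.36 Hz.

6.36 Hz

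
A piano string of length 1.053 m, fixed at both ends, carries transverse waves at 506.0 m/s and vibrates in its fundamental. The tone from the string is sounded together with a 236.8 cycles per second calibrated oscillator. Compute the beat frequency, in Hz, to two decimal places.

3.47 Hz

For a string fixed at both ends, f_n = n·v/(2L) = 1·506.0/(2·1.053) = 240.2659 Hz.
f_beat = |240.2659 − 236.8| = 3.47 Hz.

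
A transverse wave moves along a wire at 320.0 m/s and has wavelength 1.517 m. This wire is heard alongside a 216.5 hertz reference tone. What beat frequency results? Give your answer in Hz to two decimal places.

Source frequency f = v/λ = 320.0/1.517 = 210.9426 Hz.
f_beat = |210.9426 − 216.5| = 5.56 Hz.

5.56 Hz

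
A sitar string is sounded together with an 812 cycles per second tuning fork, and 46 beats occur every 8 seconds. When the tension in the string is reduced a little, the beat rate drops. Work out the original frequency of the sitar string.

Beat frequency = 46/8 = 5.75 Hz.
|f − 812| = 5.75, so the sitar string was at either 806.25 Hz or 817.75 Hz.
Lower tension means lower frequency; the adjustment lowers the sitar string's frequency.
The beat rate fell, so the adjustment moved the sitar string toward 812 Hz — it must have started above the reference.

817.75 Hz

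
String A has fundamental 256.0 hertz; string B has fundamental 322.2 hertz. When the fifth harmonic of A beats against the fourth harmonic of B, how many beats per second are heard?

Fifth harmonic of the first: 5·256.0 = 1280.0 Hz.
Fourth harmonic of the second: 4·322.2 = 1288.8 Hz.
f_beat = |1280.0 − 1288.8| = 8.8 Hz.

8.8 Hz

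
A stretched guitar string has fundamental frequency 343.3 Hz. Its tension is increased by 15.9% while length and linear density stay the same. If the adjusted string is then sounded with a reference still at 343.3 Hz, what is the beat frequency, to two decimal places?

For a string, f ∝ √T, so the new frequency is 343.3·√1.159 = 369.5860 Hz.
f_beat = |369.5860 − 343.3| = 26.29 Hz.

26.29 Hz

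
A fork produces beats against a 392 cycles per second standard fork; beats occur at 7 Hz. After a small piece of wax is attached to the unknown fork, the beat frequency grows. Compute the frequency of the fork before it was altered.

385 Hz

|f − 392| = 7, so the fork was at either 385 Hz or 399 Hz.
Loading a fork with wax lowers its frequency; the adjustment lowers the fork's frequency.
The beat rate rose, so the adjustment moved the fork further from 392 Hz — it was already below the reference.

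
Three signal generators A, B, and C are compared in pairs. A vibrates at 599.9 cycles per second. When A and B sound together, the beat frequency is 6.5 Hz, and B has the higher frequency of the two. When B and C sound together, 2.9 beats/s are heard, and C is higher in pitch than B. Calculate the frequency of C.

B is above A, so f_B = 599.9 + 6.5 = 606.4 Hz.
C is above B, so f_C = 606.4 + 2.9 = 609.3 Hz.

609.3 Hz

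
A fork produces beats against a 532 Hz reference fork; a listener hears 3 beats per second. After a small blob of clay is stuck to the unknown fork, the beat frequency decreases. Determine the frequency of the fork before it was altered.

|f − 532| = 3, so the fork was at either 529 Hz or 535 Hz.
Adding mass to a fork lowers its frequency; the adjustment lowers the fork's frequency.
The beat rate fell, so the adjustment moved the fork toward 532 Hz — it must have started above the reference.

535 Hz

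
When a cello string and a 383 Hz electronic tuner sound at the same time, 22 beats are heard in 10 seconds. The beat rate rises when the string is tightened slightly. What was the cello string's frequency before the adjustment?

385.2 Hz

Beat frequency = 22/10 = 2.2 Hz.
|f − 383| = 2.2, so the cello string was at either 380.8 Hz or 385.2 Hz.
Increasing tension raises a string's frequency; the adjustment raises the cello string's frequency.
The beat rate rose, so the adjustment moved the cello string further from 383 Hz — it was already above the reference.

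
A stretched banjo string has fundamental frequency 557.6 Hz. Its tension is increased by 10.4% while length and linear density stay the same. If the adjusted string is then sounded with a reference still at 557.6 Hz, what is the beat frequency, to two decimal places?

28.28 Hz

For a string, f ∝ √T, so the new frequency is 557.6·√1.104 = 585.8782 Hz.
f_beat = |585.8782 − 557.6| = 28.28 Hz.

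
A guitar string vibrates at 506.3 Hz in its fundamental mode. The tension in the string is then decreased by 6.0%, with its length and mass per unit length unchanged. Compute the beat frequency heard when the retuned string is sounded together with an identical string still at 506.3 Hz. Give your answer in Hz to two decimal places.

15.42 Hz

For a string, f ∝ √T, so the new frequency is 506.3·√0.940 = 490.8761 Hz.
f_beat = |490.8761 − 506.3| = 15.42 Hz.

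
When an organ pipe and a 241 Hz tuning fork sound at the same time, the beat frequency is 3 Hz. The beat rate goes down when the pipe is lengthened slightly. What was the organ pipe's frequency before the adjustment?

244 Hz

|f − 241| = 3, so the organ pipe was at either 238 Hz or 244 Hz.
A longer pipe has a lower fundamental; the adjustment lowers the organ pipe's frequency.
The beat rate fell, so the adjustment moved the organ pipe toward 241 Hz — it must have started above the reference.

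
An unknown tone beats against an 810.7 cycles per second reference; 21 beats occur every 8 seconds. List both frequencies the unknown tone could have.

808.075 Hz or 813.325 Hz

Beat frequency = 21/8 = 2.625 Hz.
|f − 810.7| = 2.625, so f = 810.7 ± 2.625.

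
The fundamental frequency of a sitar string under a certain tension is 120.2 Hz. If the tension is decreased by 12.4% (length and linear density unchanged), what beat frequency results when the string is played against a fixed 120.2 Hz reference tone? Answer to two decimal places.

7.70 Hz

For a string, f ∝ √T, so the new frequency is 120.2·√0.876 = 112.5010 Hz.
f_beat = |112.5010 − 120.2| = 7.70 Hz.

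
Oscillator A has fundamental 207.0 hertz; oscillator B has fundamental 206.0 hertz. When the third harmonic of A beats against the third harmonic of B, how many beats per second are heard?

3.0 Hz

Third harmonic of the first: 3·207.0 = 621.0 Hz.
Third harmonic of the second: 3·206.0 = 618.0 Hz.
f_beat = |621.0 − 618.0| = 3.0 Hz.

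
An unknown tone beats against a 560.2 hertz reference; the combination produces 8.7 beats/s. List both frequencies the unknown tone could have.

551.5 Hz or 568.9 Hz

|f − 560.2| = 8.7, so f = 560.2 ± 8.7.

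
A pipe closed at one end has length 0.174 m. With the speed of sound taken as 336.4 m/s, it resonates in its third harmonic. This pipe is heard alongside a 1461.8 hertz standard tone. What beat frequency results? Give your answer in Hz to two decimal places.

Closed pipe (odd harmonics): f_n = n·v/(4L) = 3·336.4/(4·0.174) = 1450.0000 Hz.
f_beat = |1450.0000 − 1461.8| = 11.80 Hz.

11.80 Hz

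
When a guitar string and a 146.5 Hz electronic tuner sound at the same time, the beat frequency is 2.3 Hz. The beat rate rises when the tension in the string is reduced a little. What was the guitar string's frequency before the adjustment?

|f − 146.5| = 2.3, so the guitar string was at either 144.2 Hz or 148.8 Hz.
Lower tension means lower frequency; the adjustment lowers the guitar string's frequency.
The beat rate rose, so the adjustment moved the guitar string further from 146.5 Hz — it was already below the reference.

144.2 Hz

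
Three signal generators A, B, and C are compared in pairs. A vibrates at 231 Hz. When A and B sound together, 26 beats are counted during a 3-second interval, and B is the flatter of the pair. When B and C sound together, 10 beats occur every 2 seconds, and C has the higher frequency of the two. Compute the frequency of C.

A–B: Beat frequency = 26/3 = 8.6667 Hz.
B is below A, so f_B = 231 − 8.6667 = 222.3333 Hz.
B–C: Beat frequency = 10/2 = 5 Hz.
C is above B, so f_C = 222.3333 + 5 = 227.3333 Hz.

227.3333 Hz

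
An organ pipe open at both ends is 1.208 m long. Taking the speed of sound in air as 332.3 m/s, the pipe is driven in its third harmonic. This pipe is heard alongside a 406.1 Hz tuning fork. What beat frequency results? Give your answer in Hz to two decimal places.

6.52 Hz

Open pipe: f_n = n·v/(2L) = 3·332.3/(2·1.208) = 412.6242 Hz.
f_beat = |412.6242 − 406.1| = 6.52 Hz.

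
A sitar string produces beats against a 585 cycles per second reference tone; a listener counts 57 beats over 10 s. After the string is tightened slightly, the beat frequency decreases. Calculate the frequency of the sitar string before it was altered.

Beat frequency = 57/10 = 5.7 Hz.
|f − 585| = 5.7, so the sitar string was at either 579.3 Hz or 590.7 Hz.
Increasing tension raises a string's frequency; the adjustment raises the sitar string's frequency.
The beat rate fell, so the adjustment moved the sitar string toward 585 Hz — it must have started below the reference.

579.3 Hz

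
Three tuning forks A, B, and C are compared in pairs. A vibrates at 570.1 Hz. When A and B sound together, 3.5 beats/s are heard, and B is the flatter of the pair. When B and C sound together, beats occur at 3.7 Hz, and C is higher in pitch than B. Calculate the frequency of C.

570.3 Hz

B is below A, so f_B = 570.1 − 3.5 = 566.6 Hz.
C is above B, so f_C = 566.6 + 3.7 = 570.3 Hz.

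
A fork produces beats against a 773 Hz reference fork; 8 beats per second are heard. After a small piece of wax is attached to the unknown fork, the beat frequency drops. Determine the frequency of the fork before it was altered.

781 Hz

|f − 773| = 8, so the fork was at either 765 Hz or 781 Hz.
Loading a fork with wax lowers its frequency; the adjustment lowers the fork's frequency.
The beat rate fell, so the adjustment moved the fork toward 773 Hz — it must have started above the reference.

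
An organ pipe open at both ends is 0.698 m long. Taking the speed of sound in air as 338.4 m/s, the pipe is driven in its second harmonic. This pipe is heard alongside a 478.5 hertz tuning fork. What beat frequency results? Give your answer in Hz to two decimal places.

6.31 Hz

Open pipe: f_n = n·v/(2L) = 2·338.4/(2·0.698) = 484.8138 Hz.
f_beat = |484.8138 − 478.5| = 6.31 Hz.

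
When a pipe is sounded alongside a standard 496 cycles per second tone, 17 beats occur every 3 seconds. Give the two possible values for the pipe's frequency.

490.3333 Hz or 501.6667 Hz

Beat frequency = 17/3 = 5.6667 Hz.
|f − 496| = 5.6667, so f = 496 ± 5.6667.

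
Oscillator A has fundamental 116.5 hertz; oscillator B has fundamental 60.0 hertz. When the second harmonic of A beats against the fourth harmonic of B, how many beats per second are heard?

7.0 Hz

Second harmonic of the first: 2·116.5 = 233.0 Hz.
Fourth harmonic of the second: 4·60.0 = 240.0 Hz.
f_beat = |233.0 − 240.0| = 7.0 Hz.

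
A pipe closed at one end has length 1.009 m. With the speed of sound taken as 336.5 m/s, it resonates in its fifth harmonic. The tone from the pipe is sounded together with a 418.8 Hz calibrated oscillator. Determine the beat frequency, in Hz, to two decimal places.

Closed pipe (odd harmonics): f_n = n·v/(4L) = 5·336.5/(4·1.009) = 416.8731 Hz.
f_beat = |416.8731 − 418.8| = 1.93 Hz.

1.93 Hz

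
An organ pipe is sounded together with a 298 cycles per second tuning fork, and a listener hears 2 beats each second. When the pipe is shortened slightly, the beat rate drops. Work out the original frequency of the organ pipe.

|f − 298| = 2, so the organ pipe was at either 296 Hz or 300 Hz.
A shorter pipe has a higher fundamental; the adjustment raises the organ pipe's frequency.
The beat rate fell, so the adjustment moved the organ pipe toward 298 Hz — it must have started below the reference.

296 Hz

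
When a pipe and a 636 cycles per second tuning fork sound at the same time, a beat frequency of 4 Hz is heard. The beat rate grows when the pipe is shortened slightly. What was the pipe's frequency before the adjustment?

640 Hz

|f − 636| = 4, so the pipe was at either 632 Hz or 640 Hz.
A shorter pipe has a higher fundamental; the adjustment raises the pipe's frequency.
The beat rate rose, so the adjustment moved the pipe further from 636 Hz — it was already above the reference.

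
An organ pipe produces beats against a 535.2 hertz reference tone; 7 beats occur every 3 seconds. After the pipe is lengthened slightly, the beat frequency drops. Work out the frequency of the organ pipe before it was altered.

537.5333 Hz

Beat frequency = 7/3 = 2.3333 Hz.
|f − 535.2| = 2.3333, so the organ pipe was at either 532.8667 Hz or 537.5333 Hz.
A longer pipe has a lower fundamental; the adjustment lowers the organ pipe's frequency.
The beat rate fell, so the adjustment moved the organ pipe toward 535.2 Hz — it must have started above the reference.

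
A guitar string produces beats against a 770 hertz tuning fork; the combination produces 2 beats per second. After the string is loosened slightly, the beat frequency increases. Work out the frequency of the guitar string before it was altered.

|f − 770| = 2, so the guitar string was at either 768 Hz or 772 Hz.
Reducing tension lowers a string's frequency; the adjustment lowers the guitar string's frequency.
The beat rate rose, so the adjustment moved the guitar string further from 770 Hz — it was already below the reference.

768 Hz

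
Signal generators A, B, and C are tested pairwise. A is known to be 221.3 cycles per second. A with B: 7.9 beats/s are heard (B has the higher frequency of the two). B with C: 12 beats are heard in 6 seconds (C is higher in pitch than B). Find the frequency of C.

B is above A, so f_B = 221.3 + 7.9 = 229.2 Hz.
B–C: Beat frequency = 12/6 = 2 Hz.
C is above B, so f_C = 229.2 + 2 = 231.2 Hz.

231.2 Hz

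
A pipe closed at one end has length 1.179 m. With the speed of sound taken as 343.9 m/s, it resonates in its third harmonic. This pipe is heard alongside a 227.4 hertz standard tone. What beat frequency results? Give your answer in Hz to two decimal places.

8.63 Hz

Closed pipe (odd harmonics): f_n = n·v/(4L) = 3·343.9/(4·1.179) = 218.7659 Hz.
f_beat = |218.7659 − 227.4| = 8.63 Hz.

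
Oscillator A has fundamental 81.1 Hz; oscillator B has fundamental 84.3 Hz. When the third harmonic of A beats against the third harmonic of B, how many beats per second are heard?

9.6 Hz

Third harmonic of the first: 3·81.1 = 243.3 Hz.
Third harmonic of the second: 3·84.3 = 252.9 Hz.
f_beat = |243.3 − 252.9| = 9.6 Hz.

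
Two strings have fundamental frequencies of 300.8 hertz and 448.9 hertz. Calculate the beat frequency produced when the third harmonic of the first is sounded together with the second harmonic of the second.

Third harmonic of the first: 3·300.8 = 902.4 Hz.
Second harmonic of the second: 2·448.9 = 897.8 Hz.
f_beat = |902.4 − 897.8| = 4.6 Hz.

4.6 Hz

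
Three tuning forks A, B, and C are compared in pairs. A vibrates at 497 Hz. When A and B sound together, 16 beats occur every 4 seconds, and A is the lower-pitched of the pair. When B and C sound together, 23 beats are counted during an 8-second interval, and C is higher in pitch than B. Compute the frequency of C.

A–B: Beat frequency = 16/4 = 4 Hz.
B is above A, so f_B = 497 + 4 = 501 Hz.
B–C: Beat frequency = 23/8 = 2.875 Hz.
C is above B, so f_C = 501 + 2.875 = 503.875 Hz.

503.875 Hz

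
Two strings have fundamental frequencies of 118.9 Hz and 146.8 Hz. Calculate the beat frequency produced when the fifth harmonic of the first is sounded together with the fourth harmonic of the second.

Fifth harmonic of the first: 5·118.9 = 594.5 Hz.
Fourth harmonic of the second: 4·146.8 = 587.2 Hz.
f_beat = |594.5 − 587.2| = 7.3 Hz.

7.3 Hz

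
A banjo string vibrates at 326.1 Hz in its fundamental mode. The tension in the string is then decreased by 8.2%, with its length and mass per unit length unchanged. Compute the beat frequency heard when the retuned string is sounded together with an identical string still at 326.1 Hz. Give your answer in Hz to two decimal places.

For a string, f ∝ √T, so the new frequency is 326.1·√0.918 = 312.4440 Hz.
f_beat = |312.4440 − 326.1| = 13.66 Hz.

13.66 Hz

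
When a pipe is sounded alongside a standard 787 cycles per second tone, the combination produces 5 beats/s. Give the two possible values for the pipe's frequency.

|f − 787| = 5, so f = 787 ± 5.

782 Hz or 792 Hz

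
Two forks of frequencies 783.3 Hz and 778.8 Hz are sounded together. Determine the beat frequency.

The beat frequency equals the magnitude of the frequency difference.
|783.3 − 778.8| = 4.5 Hz.

4.5 Hz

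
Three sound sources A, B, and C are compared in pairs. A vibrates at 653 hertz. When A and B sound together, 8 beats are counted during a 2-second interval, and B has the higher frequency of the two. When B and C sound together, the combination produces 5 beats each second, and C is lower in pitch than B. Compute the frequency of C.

A–B: Beat frequency = 8/2 = 4 Hz.
B is above A, so f_B = 653 + 4 = 657 Hz.
C is below B, so f_C = 657 − 5 = 652 Hz.

652 Hz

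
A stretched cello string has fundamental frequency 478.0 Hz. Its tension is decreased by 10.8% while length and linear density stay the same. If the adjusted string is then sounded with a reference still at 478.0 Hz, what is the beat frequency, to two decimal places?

26.55 Hz

For a string, f ∝ √T, so the new frequency is 478.0·√0.892 = 451.4507 Hz.
f_beat = |451.4507 − 478.0| = 26.55 Hz.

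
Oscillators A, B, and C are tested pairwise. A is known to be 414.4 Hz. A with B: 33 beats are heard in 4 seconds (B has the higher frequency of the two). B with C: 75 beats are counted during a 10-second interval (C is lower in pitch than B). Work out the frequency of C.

415.15 Hz

A–B: Beat frequency = 33/4 = 8.25 Hz.
B is above A, so f_B = 414.4 + 8.25 = 422.65 Hz.
B–C: Beat frequency = 75/10 = 7.5 Hz.
C is below B, so f_C = 422.65 − 7.5 = 415.15 Hz.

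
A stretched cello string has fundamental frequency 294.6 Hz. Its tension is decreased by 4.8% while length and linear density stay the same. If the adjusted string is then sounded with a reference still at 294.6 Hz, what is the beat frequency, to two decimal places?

For a string, f ∝ √T, so the new frequency is 294.6·√0.952 = 287.4427 Hz.
f_beat = |287.4427 − 294.6| = 7.16 Hz.

7.16 Hz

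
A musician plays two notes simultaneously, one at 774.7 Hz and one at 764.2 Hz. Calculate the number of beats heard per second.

10.5 Hz

The beat frequency equals the magnitude of the frequency difference.
|774.7 − 764.2| = 10.5 Hz.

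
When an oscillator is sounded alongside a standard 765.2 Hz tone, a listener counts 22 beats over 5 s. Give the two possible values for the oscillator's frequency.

760.8 Hz or 769.6 Hz

Beat frequency = 22/5 = 4.4 Hz.
|f − 765.2| = 4.4, so f = 765.2 ± 4.4.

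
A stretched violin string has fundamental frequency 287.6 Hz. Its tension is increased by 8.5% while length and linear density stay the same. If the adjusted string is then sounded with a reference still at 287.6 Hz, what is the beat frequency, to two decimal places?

11.97 Hz

For a string, f ∝ √T, so the new frequency is 287.6·√1.085 = 299.5737 Hz.
f_beat = |299.5737 − 287.6| = 11.97 Hz.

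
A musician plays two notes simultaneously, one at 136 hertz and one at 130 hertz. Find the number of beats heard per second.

The beat frequency equals the magnitude of the frequency difference.
|136 − 130| = 6 Hz.

6 Hz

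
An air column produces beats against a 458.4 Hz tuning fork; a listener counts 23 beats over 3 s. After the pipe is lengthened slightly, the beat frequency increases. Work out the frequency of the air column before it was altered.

450.7333 Hz

Beat frequency = 23/3 = 7.6667 Hz.
|f − 458.4| = 7.6667, so the air column was at either 450.7333 Hz or 466.0667 Hz.
A longer pipe has a lower fundamental; the adjustment lowers the air column's frequency.
The beat rate rose, so the adjustment moved the air column further from 458.4 Hz — it was already below the reference.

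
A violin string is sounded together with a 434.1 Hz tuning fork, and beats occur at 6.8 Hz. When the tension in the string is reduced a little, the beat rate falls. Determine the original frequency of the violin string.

440.9 Hz

|f − 434.1| = 6.8, so the violin string was at either 427.3 Hz or 440.9 Hz.
Lower tension means lower frequency; the adjustment lowers the violin string's frequency.
The beat rate fell, so the adjustment moved the violin string toward 434.1 Hz — it must have started above the reference.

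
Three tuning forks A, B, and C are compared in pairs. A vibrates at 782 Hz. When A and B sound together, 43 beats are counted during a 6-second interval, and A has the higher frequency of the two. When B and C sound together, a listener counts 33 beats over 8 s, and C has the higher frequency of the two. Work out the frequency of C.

A–B: Beat frequency = 43/6 = 7.1667 Hz.
B is below A, so f_B = 782 − 7.1667 = 774.8333 Hz.
B–C: Beat frequency = 33/8 = 4.125 Hz.
C is above B, so f_C = 774.8333 + 4.125 = 778.9583 Hz.

778.9583 Hz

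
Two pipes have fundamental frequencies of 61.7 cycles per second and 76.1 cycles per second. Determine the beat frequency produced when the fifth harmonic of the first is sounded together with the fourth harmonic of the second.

4.1 Hz

Fifth harmonic of the first: 5·61.7 = 308.5 Hz.
Fourth harmonic of the second: 4·76.1 = 304.4 Hz.
f_beat = |308.5 − 304.4| = 4.1 Hz.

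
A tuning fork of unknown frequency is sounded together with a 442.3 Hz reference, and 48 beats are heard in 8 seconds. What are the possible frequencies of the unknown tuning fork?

Beat frequency = 48/8 = 6 Hz.
|f − 442.3| = 6, so f = 442.3 ± 6.

436.3 Hz or 448.3 Hz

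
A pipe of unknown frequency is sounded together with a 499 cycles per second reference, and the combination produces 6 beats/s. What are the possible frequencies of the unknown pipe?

493 Hz or 505 Hz

|f − 499| = 6, so f = 499 ± 6.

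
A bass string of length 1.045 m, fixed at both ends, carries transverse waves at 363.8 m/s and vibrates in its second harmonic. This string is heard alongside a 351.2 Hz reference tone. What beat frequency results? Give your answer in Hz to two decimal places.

3.07 Hz

For a string fixed at both ends, f_n = n·v/(2L) = 2·363.8/(2·1.045) = 348.1340 Hz.
f_beat = |348.1340 − 351.2| = 3.07 Hz.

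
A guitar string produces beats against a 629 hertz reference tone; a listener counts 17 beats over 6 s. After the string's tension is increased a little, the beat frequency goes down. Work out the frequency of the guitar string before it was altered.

Beat frequency = 17/6 = 2.8333 Hz.
|f − 629| = 2.8333, so the guitar string was at either 626.1667 Hz or 631.8333 Hz.
Higher tension means higher frequency; the adjustment raises the guitar string's frequency.
The beat rate fell, so the adjustment moved the guitar string toward 629 Hz — it must have started below the reference.

626.1667 Hz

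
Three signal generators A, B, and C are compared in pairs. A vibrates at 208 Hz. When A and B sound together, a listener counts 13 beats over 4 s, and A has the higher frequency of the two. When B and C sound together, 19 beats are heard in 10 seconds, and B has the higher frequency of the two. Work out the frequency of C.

202.85 Hz

A–B: Beat frequency = 13/4 = 3.25 Hz.
B is below A, so f_B = 208 − 3.25 = 204.75 Hz.
B–C: Beat frequency = 19/10 = 1.9 Hz.
C is below B, so f_C = 204.75 − 1.9 = 202.85 Hz.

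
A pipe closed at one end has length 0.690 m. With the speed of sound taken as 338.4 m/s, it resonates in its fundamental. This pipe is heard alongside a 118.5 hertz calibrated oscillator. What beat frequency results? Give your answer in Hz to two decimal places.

Closed pipe (odd harmonics): f_n = n·v/(4L) = 1·338.4/(4·0.690) = 122.6087 Hz.
f_beat = |122.6087 − 118.5| = 4.11 Hz.

4.11 Hz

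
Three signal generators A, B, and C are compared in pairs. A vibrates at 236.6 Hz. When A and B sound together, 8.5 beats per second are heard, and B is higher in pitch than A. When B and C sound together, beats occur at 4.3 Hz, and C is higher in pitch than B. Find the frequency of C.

249.4 Hz

B is above A, so f_B = 236.6 + 8.5 = 245.1 Hz.
C is above B, so f_C = 245.1 + 4.3 = 249.4 Hz.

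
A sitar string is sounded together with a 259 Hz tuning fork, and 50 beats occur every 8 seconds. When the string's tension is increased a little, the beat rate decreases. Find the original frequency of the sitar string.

252.75 Hz

Beat frequency = 50/8 = 6.25 Hz.
|f − 259| = 6.25, so the sitar string was at either 252.75 Hz or 265.25 Hz.
Higher tension means higher frequency; the adjustment raises the sitar string's frequency.
The beat rate fell, so the adjustment moved the sitar string toward 259 Hz — it must have started below the reference.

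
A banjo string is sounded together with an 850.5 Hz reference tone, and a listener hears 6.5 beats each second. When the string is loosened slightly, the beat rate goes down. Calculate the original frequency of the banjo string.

|f − 850.5| = 6.5, so the banjo string was at either 844 Hz or 857 Hz.
Reducing tension lowers a string's frequency; the adjustment lowers the banjo string's frequency.
The beat rate fell, so the adjustment moved the banjo string toward 850.5 Hz — it must have started above the reference.

857 Hz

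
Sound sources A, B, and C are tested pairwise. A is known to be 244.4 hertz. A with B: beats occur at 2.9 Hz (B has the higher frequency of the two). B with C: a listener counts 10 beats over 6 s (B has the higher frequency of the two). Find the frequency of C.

245.6333 Hz

B is above A, so f_B = 244.4 + 2.9 = 247.3 Hz.
B–C: Beat frequency = 10/6 = 1.6667 Hz.
C is below B, so f_C = 247.3 − 1.6667 = 245.6333 Hz.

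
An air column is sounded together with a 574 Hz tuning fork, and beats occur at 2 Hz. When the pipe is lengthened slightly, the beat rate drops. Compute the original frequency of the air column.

|f − 574| = 2, so the air column was at either 572 Hz or 576 Hz.
A longer pipe has a lower fundamental; the adjustment lowers the air column's frequency.
The beat rate fell, so the adjustment moved the air column toward 574 Hz — it must have started above the reference.

576 Hz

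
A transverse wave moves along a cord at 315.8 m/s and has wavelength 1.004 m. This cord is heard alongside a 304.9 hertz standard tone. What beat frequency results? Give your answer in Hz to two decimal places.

9.64 Hz

Source frequency f = v/λ = 315.8/1.004 = 314.5418 Hz.
f_beat = |314.5418 − 304.9| = 9.64 Hz.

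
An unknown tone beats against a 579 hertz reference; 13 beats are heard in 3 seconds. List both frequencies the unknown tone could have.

574.6667 Hz or 583.3333 Hz

Beat frequency = 13/3 = 4.3333 Hz.
|f − 579| = 4.3333, so f = 579 ± 4.3333.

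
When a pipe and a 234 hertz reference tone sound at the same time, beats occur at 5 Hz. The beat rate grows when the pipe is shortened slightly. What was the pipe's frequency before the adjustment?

|f − 234| = 5, so the pipe was at either 229 Hz or 239 Hz.
A shorter pipe has a higher fundamental; the adjustment raises the pipe's frequency.
The beat rate rose, so the adjustment moved the pipe further from 234 Hz — it was already above the reference.

239 Hz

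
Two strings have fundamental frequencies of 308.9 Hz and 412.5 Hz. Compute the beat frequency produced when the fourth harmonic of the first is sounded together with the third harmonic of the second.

1.9 Hz

Fourth harmonic of the first: 4·308.9 = 1235.6 Hz.
Third harmonic of the second: 3·412.5 = 1237.5 Hz.
f_beat = |1235.6 − 1237.5| = 1.9 Hz.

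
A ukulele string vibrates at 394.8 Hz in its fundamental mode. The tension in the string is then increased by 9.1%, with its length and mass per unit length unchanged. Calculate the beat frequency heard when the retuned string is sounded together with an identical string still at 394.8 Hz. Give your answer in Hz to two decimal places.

17.57 Hz

For a string, f ∝ √T, so the new frequency is 394.8·√1.091 = 412.3723 Hz.
f_beat = |412.3723 − 394.8| = 17.57 Hz.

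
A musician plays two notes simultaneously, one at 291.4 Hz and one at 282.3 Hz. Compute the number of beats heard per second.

Beats arise from superposition of two nearby frequencies; the beat rate is |f₁ − f₂|.
|291.4 − 282.3| = 9.1 Hz.

9.1 Hz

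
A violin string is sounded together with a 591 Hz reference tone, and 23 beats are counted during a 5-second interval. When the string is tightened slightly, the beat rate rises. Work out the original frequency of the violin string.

595.6 Hz

Beat frequency = 23/5 = 4.6 Hz.
|f − 591| = 4.6, so the violin string was at either 586.4 Hz or 595.6 Hz.
Increasing tension raises a string's frequency; the adjustment raises the violin string's frequency.
The beat rate rose, so the adjustment moved the violin string further from 591 Hz — it was already above the reference.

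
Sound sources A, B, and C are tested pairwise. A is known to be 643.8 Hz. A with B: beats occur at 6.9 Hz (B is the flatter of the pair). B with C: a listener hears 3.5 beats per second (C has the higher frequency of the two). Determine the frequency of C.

B is below A, so f_B = 643.8 − 6.9 = 636.9 Hz.
C is above B, so f_C = 636.9 + 3.5 = 640.4 Hz.

640.4 Hz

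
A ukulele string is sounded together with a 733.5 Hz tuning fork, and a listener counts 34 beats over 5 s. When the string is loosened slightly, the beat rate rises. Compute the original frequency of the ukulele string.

726.7 Hz

Beat frequency = 34/5 = 6.8 Hz.
|f − 733.5| = 6.8, so the ukulele string was at either 726.7 Hz or 740.3 Hz.
Reducing tension lowers a string's frequency; the adjustment lowers the ukulele string's frequency.
The beat rate rose, so the adjustment moved the ukulele string further from 733.5 Hz — it was already below the reference.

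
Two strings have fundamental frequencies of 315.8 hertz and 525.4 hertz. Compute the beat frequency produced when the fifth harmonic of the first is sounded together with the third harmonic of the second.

2.8 Hz

Fifth harmonic of the first: 5·315.8 = 1579.0 Hz.
Third harmonic of the second: 3·525.4 = 1576.2 Hz.
f_beat = |1579.0 − 1576.2| = 2.8 Hz.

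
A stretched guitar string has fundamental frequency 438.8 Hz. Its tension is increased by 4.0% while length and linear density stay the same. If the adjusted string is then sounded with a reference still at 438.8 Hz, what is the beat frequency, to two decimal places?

8.69 Hz

For a string, f ∝ √T, so the new frequency is 438.8·√1.040 = 447.4900 Hz.
f_beat = |447.4900 − 438.8| = 8.69 Hz.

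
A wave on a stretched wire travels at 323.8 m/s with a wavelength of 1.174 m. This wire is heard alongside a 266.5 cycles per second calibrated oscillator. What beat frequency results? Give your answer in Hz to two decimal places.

Source frequency f = v/λ = 323.8/1.174 = 275.8092 Hz.
f_beat = |275.8092 − 266.5| = 9.31 Hz.

9.31 Hz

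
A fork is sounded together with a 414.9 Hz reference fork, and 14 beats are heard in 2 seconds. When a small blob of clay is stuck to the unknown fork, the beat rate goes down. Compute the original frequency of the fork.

Beat frequency = 14/2 = 7 Hz.
|f − 414.9| = 7, so the fork was at either 407.9 Hz or 421.9 Hz.
Adding mass to a fork lowers its frequency; the adjustment lowers the fork's frequency.
The beat rate fell, so the adjustment moved the fork toward 414.9 Hz — it must have started above the reference.

421.9 Hz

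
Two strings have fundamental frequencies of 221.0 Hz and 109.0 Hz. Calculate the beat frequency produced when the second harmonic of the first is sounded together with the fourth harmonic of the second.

6.0 Hz

Second harmonic of the first: 2·221.0 = 442.0 Hz.
Fourth harmonic of the second: 4·109.0 = 436.0 Hz.
f_beat = |442.0 − 436.0| = 6.0 Hz.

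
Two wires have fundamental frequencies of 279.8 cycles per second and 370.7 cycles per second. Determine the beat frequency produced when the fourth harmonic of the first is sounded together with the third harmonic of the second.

7.1 Hz

Fourth harmonic of the first: 4·279.8 = 1119.2 Hz.
Third harmonic of the second: 3·370.7 = 1112.1 Hz.
f_beat = |1119.2 − 1112.1| = 7.1 Hz.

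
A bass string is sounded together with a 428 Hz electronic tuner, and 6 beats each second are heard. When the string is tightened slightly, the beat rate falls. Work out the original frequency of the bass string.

|f − 428| = 6, so the bass string was at either 422 Hz or 434 Hz.
Increasing tension raises a string's frequency; the adjustment raises the bass string's frequency.
The beat rate fell, so the adjustment moved the bass string toward 428 Hz — it must have started below the reference.

422 Hz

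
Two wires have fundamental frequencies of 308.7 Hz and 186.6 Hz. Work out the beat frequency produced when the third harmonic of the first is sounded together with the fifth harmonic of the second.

6.9 Hz

Third harmonic of the first: 3·308.7 = 926.1 Hz.
Fifth harmonic of the second: 5·186.6 = 933.0 Hz.
f_beat = |926.1 − 933.0| = 6.9 Hz.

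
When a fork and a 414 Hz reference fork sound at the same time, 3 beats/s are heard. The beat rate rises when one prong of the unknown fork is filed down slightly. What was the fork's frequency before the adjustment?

|f − 414| = 3, so the fork was at either 411 Hz or 417 Hz.
Filing a prong removes mass and raises the fork's frequency; the adjustment raises the fork's frequency.
The beat rate rose, so the adjustment moved the fork further from 414 Hz — it was already above the reference.

417 Hz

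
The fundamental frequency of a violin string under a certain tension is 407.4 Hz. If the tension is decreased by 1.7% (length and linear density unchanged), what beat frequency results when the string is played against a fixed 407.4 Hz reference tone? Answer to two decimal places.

For a string, f ∝ √T, so the new frequency is 407.4·√0.983 = 403.9223 Hz.
f_beat = |403.9223 − 407.4| = 3.48 Hz.

3.48 Hz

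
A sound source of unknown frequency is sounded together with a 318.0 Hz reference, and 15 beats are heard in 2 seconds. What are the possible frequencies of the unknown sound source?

310.5 Hz or 325.5 Hz

Beat frequency = 15/2 = 7.5 Hz.
|f − 318.0| = 7.5, so f = 318.0 ± 7.5.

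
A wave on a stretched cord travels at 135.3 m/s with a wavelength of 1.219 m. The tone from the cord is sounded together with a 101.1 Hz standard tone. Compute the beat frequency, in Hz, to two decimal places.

9.89 Hz

Source frequency f = v/λ = 135.3/1.219 = 110.9926 Hz.
f_beat = |110.9926 − 101.1| = 9.89 Hz.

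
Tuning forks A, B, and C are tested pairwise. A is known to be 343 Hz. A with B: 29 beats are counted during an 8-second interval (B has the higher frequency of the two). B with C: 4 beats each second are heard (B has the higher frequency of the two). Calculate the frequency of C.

A–B: Beat frequency = 29/8 = 3.625 Hz.
B is above A, so f_B = 343 + 3.625 = 346.625 Hz.
C is below B, so f_C = 346.625 − 4 = 342.625 Hz.

342.625 Hz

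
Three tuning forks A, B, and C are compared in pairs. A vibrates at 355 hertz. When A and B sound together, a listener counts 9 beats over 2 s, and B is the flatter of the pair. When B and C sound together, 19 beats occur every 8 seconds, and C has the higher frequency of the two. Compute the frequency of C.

A–B: Beat frequency = 9/2 = 4.5 Hz.
B is below A, so f_B = 355 − 4.5 = 350.5 Hz.
B–C: Beat frequency = 19/8 = 2.375 Hz.
C is above B, so f_C = 350.5 + 2.375 = 352.875 Hz.

352.875 Hz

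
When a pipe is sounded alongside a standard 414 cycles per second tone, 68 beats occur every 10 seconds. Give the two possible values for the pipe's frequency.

Beat frequency = 68/10 = 6.8 Hz.
|f − 414| = 6.8, so f = 414 ± 6.8.

407.2 Hz or 420.8 Hz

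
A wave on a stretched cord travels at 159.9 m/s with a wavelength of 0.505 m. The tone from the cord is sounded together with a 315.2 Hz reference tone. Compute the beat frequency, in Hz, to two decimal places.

Source frequency f = v/λ = 159.9/0.505 = 316.6337 Hz.
f_beat = |316.6337 − 315.2| = 1.43 Hz.

1.43 Hz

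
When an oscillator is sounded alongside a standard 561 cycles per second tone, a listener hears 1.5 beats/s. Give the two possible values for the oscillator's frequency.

559.5 Hz or 562.5 Hz

|f − 561| = 1.5, so f = 561 ± 1.5.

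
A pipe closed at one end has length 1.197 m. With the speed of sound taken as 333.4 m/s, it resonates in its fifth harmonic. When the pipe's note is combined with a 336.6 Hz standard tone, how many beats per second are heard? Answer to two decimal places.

Closed pipe (odd harmonics): f_n = n·v/(4L) = 5·333.4/(4·1.197) = 348.1621 Hz.
f_beat = |348.1621 − 336.6| = 11.56 Hz.

11.56 Hz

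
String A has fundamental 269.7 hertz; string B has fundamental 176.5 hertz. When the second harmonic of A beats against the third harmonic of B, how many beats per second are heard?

Second harmonic of the first: 2·269.7 = 539.4 Hz.
Third harmonic of the second: 3·176.5 = 529.5 Hz.
f_beat = |539.4 − 529.5| = 9.9 Hz.

9.9 Hz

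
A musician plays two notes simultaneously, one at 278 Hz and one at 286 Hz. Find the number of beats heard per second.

8 Hz

The beat frequency equals the magnitude of the frequency difference.
|278 − 286| = 8 Hz.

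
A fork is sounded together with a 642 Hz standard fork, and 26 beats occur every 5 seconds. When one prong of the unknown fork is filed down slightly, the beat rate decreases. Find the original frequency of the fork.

Beat frequency = 26/5 = 5.2 Hz.
|f − 642| = 5.2, so the fork was at either 636.8 Hz or 647.2 Hz.
Filing a prong removes mass and raises the fork's frequency; the adjustment raises the fork's frequency.
The beat rate fell, so the adjustment moved the fork toward 642 Hz — it must have started below the reference.

636.8 Hz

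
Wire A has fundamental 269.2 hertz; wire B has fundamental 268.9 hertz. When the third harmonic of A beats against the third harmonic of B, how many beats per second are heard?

Third harmonic of the first: 3·269.2 = 807.6 Hz.
Third harmonic of the second: 3·268.9 = 806.7 Hz.
f_beat = |807.6 − 806.7| = 0.9 Hz.

0.9 Hz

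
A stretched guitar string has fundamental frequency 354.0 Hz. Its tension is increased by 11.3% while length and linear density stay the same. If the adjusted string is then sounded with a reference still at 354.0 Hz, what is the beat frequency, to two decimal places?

For a string, f ∝ √T, so the new frequency is 354.0·√1.113 = 373.4658 Hz.
f_beat = |373.4658 − 354.0| = 19.47 Hz.

19.47 Hz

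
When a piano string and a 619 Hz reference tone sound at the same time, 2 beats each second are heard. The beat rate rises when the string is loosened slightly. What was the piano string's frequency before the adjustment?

|f − 619| = 2, so the piano string was at either 617 Hz or 621 Hz.
Reducing tension lowers a string's frequency; the adjustment lowers the piano string's frequency.
The beat rate rose, so the adjustment moved the piano string further from 619 Hz — it was already below the reference.

617 Hz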